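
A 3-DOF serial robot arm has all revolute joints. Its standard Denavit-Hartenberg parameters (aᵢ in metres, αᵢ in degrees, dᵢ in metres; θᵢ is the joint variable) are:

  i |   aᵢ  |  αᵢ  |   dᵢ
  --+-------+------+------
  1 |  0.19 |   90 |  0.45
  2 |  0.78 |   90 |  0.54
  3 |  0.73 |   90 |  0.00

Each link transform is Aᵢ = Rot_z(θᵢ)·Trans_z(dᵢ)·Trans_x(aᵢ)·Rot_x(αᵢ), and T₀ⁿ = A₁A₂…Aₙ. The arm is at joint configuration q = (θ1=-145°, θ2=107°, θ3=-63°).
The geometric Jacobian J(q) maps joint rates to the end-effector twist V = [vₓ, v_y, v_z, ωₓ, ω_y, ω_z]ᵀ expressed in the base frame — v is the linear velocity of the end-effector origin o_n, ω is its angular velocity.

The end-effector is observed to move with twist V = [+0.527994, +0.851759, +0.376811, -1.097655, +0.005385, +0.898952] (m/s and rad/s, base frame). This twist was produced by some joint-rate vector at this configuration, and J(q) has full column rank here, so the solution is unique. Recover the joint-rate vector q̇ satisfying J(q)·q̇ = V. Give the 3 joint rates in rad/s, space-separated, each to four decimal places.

0.6250 0.6340 0.9370

o_n = [0.1739, -0.0131, 1.5128]
J₁: ẑ×o_n = [0.0131, 0.1739, -0.0000], ω = ẑ
J2: z=[-0.5736, 0.8192, 0.0000] o=[-0.1556, -0.1090, 0.4500] → [0.8706, 0.6096, -0.3249, -0.5736, 0.8192, 0.0000]
J3: z=[-0.7834, -0.5485, 0.2924] o=[-0.2786, 0.4642, 1.1959] → [-0.0343, 0.3806, 0.6220, -0.7834, -0.5485, 0.2924]
q̇ = J⁺·V = [0.6250, 0.6340, 0.9370]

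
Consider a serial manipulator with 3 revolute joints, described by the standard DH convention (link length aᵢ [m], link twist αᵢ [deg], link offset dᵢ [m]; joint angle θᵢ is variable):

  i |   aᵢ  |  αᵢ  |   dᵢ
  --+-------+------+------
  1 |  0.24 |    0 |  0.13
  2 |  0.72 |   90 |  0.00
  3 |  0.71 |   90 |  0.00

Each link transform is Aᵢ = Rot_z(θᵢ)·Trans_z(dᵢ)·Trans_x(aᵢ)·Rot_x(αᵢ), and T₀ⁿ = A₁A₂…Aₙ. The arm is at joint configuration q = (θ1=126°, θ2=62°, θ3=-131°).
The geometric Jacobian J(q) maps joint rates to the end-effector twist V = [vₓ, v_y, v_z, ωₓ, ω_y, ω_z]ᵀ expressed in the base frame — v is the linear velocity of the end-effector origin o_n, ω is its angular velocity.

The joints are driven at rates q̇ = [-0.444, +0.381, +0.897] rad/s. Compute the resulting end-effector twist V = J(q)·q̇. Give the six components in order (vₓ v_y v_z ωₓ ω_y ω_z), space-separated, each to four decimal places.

o_n = [-0.3928, 0.1588, -0.4058]
J₁: ẑ×o_n = [-0.1588, -0.3928, 0.0000], ω = ẑ
J2: z=[0.0000, 0.0000, 1.0000] o=[-0.1411, 0.1942, 0.1300] → [0.0354, -0.2517, 0.0000, 0.0000, 0.0000, 1.0000]
J3: z=[-0.1392, 0.9903, 0.0000] o=[-0.8541, 0.0940, 0.1300] → [-0.5306, -0.0746, -0.4658, -0.1392, 0.9903, 0.0000]
V = J·q̇ = [-0.3920, 0.0116, -0.4178, -0.1248, 0.8883, -0.0630]

-0.3920 0.0116 -0.4178 -0.1248 0.8883 -0.0630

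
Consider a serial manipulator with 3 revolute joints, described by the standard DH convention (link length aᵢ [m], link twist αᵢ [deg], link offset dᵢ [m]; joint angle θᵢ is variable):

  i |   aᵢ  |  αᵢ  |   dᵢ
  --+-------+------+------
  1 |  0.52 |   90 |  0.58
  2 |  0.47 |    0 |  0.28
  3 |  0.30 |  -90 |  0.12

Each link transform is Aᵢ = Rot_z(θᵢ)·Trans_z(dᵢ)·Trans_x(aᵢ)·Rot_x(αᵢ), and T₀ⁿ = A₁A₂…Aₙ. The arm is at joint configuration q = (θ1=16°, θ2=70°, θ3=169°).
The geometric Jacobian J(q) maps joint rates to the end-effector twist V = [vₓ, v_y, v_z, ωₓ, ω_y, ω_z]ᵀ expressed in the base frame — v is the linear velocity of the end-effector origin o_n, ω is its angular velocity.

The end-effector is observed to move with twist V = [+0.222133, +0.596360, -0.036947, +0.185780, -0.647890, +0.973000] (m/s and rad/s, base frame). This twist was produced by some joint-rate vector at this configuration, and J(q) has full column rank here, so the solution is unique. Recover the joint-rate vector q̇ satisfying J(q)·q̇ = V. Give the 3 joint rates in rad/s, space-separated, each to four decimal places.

0.9730 0.4180 0.2560

o_n = [0.6161, -0.2395, 0.7645]
J₁: ẑ×o_n = [0.2395, 0.6161, -0.0000], ω = ẑ
J2: z=[0.2756, -0.9613, 0.0000] o=[0.4999, 0.1433, 0.5800] → [-0.1774, -0.0509, 0.0062, 0.2756, -0.9613, 0.0000]
J3: z=[0.2756, -0.9613, 0.0000] o=[0.7316, -0.0815, 1.0217] → [0.2472, 0.0709, -0.1545, 0.2756, -0.9613, 0.0000]
q̇ = J⁺·V = [0.9730, 0.4180, 0.2560]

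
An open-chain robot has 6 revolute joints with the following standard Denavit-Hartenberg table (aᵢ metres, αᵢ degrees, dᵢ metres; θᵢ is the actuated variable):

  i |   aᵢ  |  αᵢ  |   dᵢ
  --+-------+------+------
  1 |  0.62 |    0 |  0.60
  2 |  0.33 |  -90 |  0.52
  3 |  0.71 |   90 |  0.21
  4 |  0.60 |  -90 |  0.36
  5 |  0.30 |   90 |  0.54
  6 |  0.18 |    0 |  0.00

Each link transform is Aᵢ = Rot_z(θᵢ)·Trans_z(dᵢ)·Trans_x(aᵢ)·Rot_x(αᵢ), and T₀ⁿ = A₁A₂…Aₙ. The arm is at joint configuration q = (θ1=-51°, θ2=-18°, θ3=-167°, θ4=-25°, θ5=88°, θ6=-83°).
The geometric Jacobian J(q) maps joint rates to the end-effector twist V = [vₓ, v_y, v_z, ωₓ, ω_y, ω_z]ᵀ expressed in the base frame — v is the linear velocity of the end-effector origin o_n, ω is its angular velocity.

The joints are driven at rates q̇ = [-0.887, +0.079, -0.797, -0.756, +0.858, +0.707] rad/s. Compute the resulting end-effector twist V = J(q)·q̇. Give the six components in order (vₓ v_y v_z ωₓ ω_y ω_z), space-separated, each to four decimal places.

0.0698 -0.3849 -1.0168 -0.5881 0.6448 0.1302

o_n = [0.2713, 0.6069, 1.4014]
J₁: ẑ×o_n = [-0.6069, 0.2713, 0.0000], ω = ẑ
J2: z=[0.0000, 0.0000, 1.0000] o=[0.3902, -0.4818, 0.6000] → [-1.0887, -0.1189, 0.0000, 0.0000, 0.0000, 1.0000]
J3: z=[0.9336, 0.3584, 0.0000] o=[0.5084, -0.7899, 1.1200] → [0.1008, -0.2627, 1.3890, 0.9336, 0.3584, 0.0000]
J4: z=[-0.0806, 0.2100, -0.9744] o=[0.4566, -0.0688, 1.2797] → [0.6839, 0.1903, -0.0156, -0.0806, 0.2100, -0.9744]
J5: z=[0.6985, 0.7092, 0.0951] o=[0.0009, 0.4106, 1.0513] → [0.2297, -0.2189, -0.0546, 0.6985, 0.7092, 0.0951]
J6: z=[-0.7134, 0.6799, 0.1697] o=[0.3949, 0.7377, 1.3969] → [0.0253, -0.0177, 0.1773, -0.7134, 0.6799, 0.1697]
V = J·q̇ = [0.0698, -0.3849, -1.0168, -0.5881, 0.6448, 0.1302]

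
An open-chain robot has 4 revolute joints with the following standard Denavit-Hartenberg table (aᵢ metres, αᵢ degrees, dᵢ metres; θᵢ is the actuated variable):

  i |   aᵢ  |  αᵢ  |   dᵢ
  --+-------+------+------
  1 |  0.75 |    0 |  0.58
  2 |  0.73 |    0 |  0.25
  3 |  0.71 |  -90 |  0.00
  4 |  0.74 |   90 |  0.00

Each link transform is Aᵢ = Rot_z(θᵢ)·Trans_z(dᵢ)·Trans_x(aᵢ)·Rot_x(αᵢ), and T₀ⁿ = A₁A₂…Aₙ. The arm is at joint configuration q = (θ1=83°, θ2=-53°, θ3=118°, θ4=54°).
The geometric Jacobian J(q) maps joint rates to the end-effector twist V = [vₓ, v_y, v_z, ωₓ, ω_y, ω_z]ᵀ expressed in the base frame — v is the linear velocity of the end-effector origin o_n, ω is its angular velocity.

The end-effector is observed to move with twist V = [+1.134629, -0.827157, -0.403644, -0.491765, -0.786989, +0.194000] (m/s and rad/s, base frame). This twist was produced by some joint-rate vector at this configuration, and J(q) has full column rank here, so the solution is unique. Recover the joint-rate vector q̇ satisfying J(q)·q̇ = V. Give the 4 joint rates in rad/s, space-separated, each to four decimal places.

-0.8420 0.4190 0.6170 0.9280

o_n = [-0.2474, 1.7161, 0.2313]
J₁: ẑ×o_n = [-1.7161, -0.2474, 0.0000], ω = ẑ
J2: z=[0.0000, 0.0000, 1.0000] o=[0.0914, 0.7444, 0.5800] → [-0.9717, -0.3388, 0.0000, 0.0000, 0.0000, 1.0000]
J3: z=[0.0000, 0.0000, 1.0000] o=[0.7236, 1.1094, 0.8300] → [-0.6067, -0.9710, 0.0000, 0.0000, 0.0000, 1.0000]
J4: z=[-0.5299, -0.8480, 0.0000] o=[0.1215, 1.4857, 0.8300] → [0.5077, -0.3172, -0.4350, -0.5299, -0.8480, 0.0000]
q̇ = J⁺·V = [-0.8420, 0.4190, 0.6170, 0.9280]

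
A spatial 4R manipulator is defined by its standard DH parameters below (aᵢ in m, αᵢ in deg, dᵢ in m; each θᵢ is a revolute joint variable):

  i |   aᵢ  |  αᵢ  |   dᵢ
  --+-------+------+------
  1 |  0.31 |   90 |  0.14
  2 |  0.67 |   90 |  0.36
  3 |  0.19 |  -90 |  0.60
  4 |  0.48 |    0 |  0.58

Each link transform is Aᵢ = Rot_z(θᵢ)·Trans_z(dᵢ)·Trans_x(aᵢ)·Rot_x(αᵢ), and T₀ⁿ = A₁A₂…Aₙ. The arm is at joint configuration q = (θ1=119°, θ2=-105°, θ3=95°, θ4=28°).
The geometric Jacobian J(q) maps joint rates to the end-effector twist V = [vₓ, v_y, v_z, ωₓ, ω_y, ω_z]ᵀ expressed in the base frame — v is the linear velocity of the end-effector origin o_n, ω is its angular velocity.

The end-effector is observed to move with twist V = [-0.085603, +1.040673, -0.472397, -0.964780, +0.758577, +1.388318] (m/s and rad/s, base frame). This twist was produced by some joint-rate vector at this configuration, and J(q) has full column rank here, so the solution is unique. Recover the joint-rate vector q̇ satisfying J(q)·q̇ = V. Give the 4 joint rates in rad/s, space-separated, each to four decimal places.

o_n = [0.8355, 0.3923, 0.1996]
J₁: ẑ×o_n = [-0.3923, 0.8355, 0.0000], ω = ẑ
J2: z=[0.8746, 0.4848, 0.0000] o=[-0.1503, 0.2711, 0.1400] → [0.0289, -0.0521, -0.3719, 0.8746, 0.4848, 0.0000]
J3: z=[0.4683, -0.8448, 0.2588] o=[0.2486, 0.2940, -0.5072] → [-0.6225, -0.1791, 0.5418, 0.4683, -0.8448, 0.2588]
J4: z=[-0.2012, 0.1833, 0.9623] o=[0.6931, -0.1174, -0.3359] → [-0.3923, 0.2448, -0.1287, -0.2012, 0.1833, 0.9623]
q̇ = J⁺·V = [0.7560, -0.3970, -0.9290, 0.9070]

0.7560 -0.3970 -0.9290 0.9070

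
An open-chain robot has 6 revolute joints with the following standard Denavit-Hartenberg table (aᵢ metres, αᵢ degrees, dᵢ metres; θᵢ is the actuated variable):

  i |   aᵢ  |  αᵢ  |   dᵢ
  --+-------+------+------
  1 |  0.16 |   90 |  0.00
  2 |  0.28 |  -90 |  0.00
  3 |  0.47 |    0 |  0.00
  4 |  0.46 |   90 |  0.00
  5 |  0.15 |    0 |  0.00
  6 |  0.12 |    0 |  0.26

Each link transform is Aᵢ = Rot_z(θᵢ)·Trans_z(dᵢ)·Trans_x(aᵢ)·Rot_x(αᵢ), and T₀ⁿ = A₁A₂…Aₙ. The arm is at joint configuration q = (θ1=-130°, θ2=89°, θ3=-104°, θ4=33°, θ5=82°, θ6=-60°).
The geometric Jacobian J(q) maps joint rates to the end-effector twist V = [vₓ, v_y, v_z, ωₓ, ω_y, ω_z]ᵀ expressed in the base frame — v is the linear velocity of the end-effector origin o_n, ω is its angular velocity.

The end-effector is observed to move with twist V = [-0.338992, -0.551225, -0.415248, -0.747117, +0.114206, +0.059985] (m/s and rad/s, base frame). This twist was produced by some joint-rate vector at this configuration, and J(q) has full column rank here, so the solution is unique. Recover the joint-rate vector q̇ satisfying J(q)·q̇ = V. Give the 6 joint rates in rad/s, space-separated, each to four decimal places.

0.7080 0.4250 -0.1010 -0.3030 0.3930 0.2850

o_n = [-0.8228, 0.7315, 0.1166]
J₁: ẑ×o_n = [-0.7315, -0.8228, 0.0000], ω = ẑ
J2: z=[-0.7660, 0.6428, 0.0000] o=[-0.1028, -0.1226, 0.0000] → [0.0750, 0.0893, -0.1915, -0.7660, 0.6428, 0.0000]
J3: z=[0.6427, 0.7659, 0.0175] o=[-0.1060, -0.1263, 0.2800] → [-0.1401, 0.0925, 1.1004, 0.6427, 0.7659, 0.0175]
J4: z=[0.6427, 0.7659, 0.0175] o=[-0.4541, 0.1683, 0.1663] → [-0.0479, 0.0255, 0.6444, 0.6427, 0.7659, 0.0175]
J5: z=[-0.2388, 0.2219, -0.9454] o=[-0.7889, 0.4459, 0.3160] → [0.2258, -0.0155, -0.0607, -0.2388, 0.2219, -0.9454]
J6: z=[-0.2388, 0.2219, -0.9454] o=[-0.7087, 0.5723, 0.3254] → [0.1042, 0.0581, -0.0127, -0.2388, 0.2219, -0.9454]
q̇ = J⁺·V = [0.7080, 0.4250, -0.1010, -0.3030, 0.3930, 0.2850]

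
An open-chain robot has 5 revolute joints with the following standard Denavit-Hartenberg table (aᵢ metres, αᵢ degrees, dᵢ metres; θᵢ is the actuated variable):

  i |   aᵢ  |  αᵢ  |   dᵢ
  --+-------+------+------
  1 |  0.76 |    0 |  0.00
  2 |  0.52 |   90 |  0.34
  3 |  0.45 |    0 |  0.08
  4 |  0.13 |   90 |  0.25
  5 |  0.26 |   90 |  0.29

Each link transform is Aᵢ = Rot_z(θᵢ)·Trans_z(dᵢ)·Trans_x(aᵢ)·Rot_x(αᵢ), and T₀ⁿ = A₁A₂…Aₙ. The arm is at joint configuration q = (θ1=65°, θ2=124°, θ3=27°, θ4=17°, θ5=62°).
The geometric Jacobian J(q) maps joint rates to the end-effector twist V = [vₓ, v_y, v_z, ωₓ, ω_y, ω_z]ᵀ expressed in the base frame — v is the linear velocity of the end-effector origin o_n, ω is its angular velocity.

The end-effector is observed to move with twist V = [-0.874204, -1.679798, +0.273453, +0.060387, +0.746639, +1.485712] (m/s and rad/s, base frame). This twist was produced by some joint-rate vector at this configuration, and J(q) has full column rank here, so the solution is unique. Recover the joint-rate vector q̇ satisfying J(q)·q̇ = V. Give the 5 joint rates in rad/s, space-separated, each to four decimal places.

o_n = [-1.0540, 1.0375, 0.5108]
J₁: ẑ×o_n = [-1.0375, -1.0540, 0.0000], ω = ẑ
J2: z=[0.0000, 0.0000, 1.0000] o=[0.3212, 0.6888, 0.0000] → [-0.3487, -1.3752, 0.0000, 0.0000, 0.0000, 1.0000]
J3: z=[-0.1564, 0.9877, 0.0000] o=[-0.1924, 0.6074, 0.3400] → [0.1687, 0.0267, 0.7837, -0.1564, 0.9877, 0.0000]
J4: z=[-0.1564, 0.9877, 0.0000] o=[-0.6009, 0.6237, 0.5443] → [-0.0331, -0.0052, 0.3828, -0.1564, 0.9877, 0.0000]
J5: z=[-0.6861, -0.1087, -0.7193] o=[-0.7324, 0.8560, 0.6346] → [0.1440, 0.1464, -0.1595, -0.6861, -0.1087, -0.7193]
q̇ = J⁺·V = [0.4880, 0.8150, -0.1140, 0.8420, -0.2540]

0.4880 0.8150 -0.1140 0.8420 -0.2540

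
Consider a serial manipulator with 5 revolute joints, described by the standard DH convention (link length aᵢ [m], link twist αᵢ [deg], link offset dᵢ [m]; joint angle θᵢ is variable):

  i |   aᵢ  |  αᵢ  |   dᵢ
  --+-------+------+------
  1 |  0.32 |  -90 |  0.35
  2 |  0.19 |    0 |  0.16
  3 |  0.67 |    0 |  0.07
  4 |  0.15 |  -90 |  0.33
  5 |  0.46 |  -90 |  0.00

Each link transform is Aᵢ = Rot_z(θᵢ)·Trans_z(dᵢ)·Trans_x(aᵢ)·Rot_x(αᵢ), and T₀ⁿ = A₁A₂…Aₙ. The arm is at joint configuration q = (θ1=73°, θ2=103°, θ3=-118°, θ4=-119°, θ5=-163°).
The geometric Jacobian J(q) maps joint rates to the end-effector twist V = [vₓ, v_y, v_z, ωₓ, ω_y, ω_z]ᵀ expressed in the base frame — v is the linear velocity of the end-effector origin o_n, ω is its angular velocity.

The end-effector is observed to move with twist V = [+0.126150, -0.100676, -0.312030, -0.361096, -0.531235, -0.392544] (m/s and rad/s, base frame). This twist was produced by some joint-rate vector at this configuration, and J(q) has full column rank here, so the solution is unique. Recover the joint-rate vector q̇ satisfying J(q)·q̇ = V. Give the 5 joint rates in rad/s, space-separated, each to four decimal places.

0.2000 0.0680 0.2320 -0.1100 -0.8530

o_n = [-0.3350, 1.2797, 0.1297]
J₁: ẑ×o_n = [-1.2797, -0.3350, 0.0000], ω = ẑ
J2: z=[-0.9563, 0.2924, 0.0000] o=[0.0936, 0.3060, 0.3500] → [-0.0644, -0.2106, -0.8058, -0.9563, 0.2924, 0.0000]
J3: z=[-0.9563, 0.2924, 0.0000] o=[-0.0719, 0.3119, 0.1649] → [-0.0103, -0.0336, -0.8486, -0.9563, 0.2924, 0.0000]
J4: z=[-0.9563, 0.2924, 0.0000] o=[0.0503, 0.9513, 0.3383] → [-0.0610, -0.1994, -0.2014, -0.9563, 0.2924, 0.0000]
J5: z=[0.2103, 0.6879, 0.6947] o=[-0.2957, 0.9481, 0.4462] → [-0.4480, 0.0393, 0.0967, 0.2103, 0.6879, 0.6947]
q̇ = J⁺·V = [0.2000, 0.0680, 0.2320, -0.1100, -0.8530]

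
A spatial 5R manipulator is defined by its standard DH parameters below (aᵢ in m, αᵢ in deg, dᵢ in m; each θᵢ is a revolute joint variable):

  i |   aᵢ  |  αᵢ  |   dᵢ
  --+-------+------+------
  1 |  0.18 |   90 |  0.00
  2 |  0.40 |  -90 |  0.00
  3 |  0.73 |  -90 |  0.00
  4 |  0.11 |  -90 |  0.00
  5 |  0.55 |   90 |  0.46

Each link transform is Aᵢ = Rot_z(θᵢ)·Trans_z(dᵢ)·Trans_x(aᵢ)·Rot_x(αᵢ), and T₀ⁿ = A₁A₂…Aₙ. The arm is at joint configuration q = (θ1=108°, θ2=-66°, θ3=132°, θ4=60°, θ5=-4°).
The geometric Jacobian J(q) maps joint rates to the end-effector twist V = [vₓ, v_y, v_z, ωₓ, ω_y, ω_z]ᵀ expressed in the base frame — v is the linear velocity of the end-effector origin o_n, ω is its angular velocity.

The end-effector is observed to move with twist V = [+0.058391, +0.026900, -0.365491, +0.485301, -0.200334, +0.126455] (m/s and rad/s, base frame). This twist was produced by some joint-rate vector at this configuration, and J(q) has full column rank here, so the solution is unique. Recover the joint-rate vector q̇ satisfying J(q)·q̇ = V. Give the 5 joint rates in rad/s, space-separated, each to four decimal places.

0.3230 0.0940 -0.2440 0.1740 0.2940

o_n = [-0.2635, -0.6955, -0.2609]
J₁: ẑ×o_n = [0.6955, -0.2635, 0.0000], ω = ẑ
J2: z=[0.9511, 0.3090, 0.0000] o=[-0.0556, 0.1712, 0.0000] → [-0.0806, 0.2481, -0.7600, 0.9511, 0.3090, 0.0000]
J3: z=[-0.2823, 0.8688, 0.4067] o=[-0.1059, 0.3259, -0.3654] → [0.5062, -0.0346, 0.4253, -0.2823, 0.8688, 0.4067]
J4: z=[0.7298, -0.0807, 0.6789] o=[-0.5604, -0.0307, 0.0808] → [0.4789, 0.4510, -0.4612, 0.7298, -0.0807, 0.6789]
J5: z=[0.6804, -0.0114, -0.7328] o=[-0.5678, -0.1403, 0.0757] → [-0.4030, 0.0060, -0.3743, 0.6804, -0.0114, -0.7328]
q̇ = J⁺·V = [0.3230, 0.0940, -0.2440, 0.1740, 0.2940]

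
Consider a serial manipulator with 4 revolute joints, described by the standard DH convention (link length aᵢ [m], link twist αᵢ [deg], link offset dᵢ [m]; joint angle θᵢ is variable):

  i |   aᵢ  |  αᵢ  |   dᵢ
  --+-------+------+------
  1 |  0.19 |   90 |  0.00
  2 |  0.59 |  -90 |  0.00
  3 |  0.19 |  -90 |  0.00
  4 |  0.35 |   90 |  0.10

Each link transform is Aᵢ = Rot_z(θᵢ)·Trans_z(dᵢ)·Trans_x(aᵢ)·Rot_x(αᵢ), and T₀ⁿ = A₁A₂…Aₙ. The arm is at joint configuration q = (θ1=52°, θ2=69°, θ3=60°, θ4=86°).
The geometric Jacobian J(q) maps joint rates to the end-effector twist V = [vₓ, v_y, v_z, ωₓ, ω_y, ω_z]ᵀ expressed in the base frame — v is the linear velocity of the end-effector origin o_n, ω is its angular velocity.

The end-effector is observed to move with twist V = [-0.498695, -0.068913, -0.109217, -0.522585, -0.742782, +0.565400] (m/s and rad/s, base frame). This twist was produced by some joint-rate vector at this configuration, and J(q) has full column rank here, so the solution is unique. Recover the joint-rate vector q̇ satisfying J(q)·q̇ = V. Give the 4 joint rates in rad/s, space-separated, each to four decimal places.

0.6430 0.2750 0.8190 0.4590

o_n = [0.2666, 0.7241, 0.4449]
J₁: ẑ×o_n = [-0.7241, 0.2666, 0.0000], ω = ẑ
J2: z=[0.7880, -0.6157, 0.0000] o=[0.1170, 0.1497, 0.0000] → [-0.2739, -0.3506, 0.5448, 0.7880, -0.6157, 0.0000]
J3: z=[-0.5748, -0.7357, 0.3584] o=[0.2471, 0.3163, 0.5508] → [-0.0682, -0.0539, -0.2200, -0.5748, -0.7357, 0.3584]
J4: z=[-0.5851, 0.0633, -0.8085] o=[0.1384, 0.4445, 0.6395] → [0.2138, -0.2175, -0.1717, -0.5851, 0.0633, -0.8085]
q̇ = J⁺·V = [0.6430, 0.2750, 0.8190, 0.4590]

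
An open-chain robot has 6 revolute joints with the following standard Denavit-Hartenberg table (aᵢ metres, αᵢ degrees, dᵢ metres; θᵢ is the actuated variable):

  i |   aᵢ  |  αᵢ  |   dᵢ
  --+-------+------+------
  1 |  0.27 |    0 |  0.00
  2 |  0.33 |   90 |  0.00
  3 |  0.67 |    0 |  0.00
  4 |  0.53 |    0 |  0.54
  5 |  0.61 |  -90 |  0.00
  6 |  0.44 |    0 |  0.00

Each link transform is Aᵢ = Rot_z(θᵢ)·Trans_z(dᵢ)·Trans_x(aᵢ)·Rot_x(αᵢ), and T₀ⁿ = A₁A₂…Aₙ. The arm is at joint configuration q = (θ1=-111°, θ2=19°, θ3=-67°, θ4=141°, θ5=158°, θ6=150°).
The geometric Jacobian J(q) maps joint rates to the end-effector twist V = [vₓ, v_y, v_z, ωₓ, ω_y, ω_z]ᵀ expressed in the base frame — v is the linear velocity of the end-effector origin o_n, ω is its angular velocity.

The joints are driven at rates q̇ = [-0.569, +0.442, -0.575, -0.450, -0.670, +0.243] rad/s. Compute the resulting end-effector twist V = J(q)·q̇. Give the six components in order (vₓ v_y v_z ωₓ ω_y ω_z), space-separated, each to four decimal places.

-0.3066 0.2068 -0.0192 1.6873 -0.2505 -0.2766

o_n = [-0.4374, -0.8375, -0.2877]
J₁: ẑ×o_n = [0.8375, -0.4374, 0.0000], ω = ẑ
J2: z=[0.0000, 0.0000, 1.0000] o=[-0.0968, -0.2521, 0.0000] → [0.5854, -0.3406, 0.0000, 0.0000, 0.0000, 1.0000]
J3: z=[-0.9994, 0.0349, 0.0000] o=[-0.1083, -0.5819, 0.0000] → [-0.0100, -0.2875, 0.2669, -0.9994, 0.0349, 0.0000]
J4: z=[-0.9994, 0.0349, 0.0000] o=[-0.1174, -0.8435, -0.6167] → [0.0115, 0.3289, 0.0051, -0.9994, 0.0349, 0.0000]
J5: z=[-0.9994, 0.0349, 0.0000] o=[-0.6622, -0.9706, -0.1073] → [-0.0063, -0.1803, -0.1410, -0.9994, 0.0349, 0.0000]
J6: z=[-0.0275, -0.7875, -0.6157] o=[-0.6491, -0.5953, -0.5880] → [-0.3855, -0.1221, 0.1734, -0.0275, -0.7875, -0.6157]
V = J·q̇ = [-0.3066, 0.2068, -0.0192, 1.6873, -0.2505, -0.2766]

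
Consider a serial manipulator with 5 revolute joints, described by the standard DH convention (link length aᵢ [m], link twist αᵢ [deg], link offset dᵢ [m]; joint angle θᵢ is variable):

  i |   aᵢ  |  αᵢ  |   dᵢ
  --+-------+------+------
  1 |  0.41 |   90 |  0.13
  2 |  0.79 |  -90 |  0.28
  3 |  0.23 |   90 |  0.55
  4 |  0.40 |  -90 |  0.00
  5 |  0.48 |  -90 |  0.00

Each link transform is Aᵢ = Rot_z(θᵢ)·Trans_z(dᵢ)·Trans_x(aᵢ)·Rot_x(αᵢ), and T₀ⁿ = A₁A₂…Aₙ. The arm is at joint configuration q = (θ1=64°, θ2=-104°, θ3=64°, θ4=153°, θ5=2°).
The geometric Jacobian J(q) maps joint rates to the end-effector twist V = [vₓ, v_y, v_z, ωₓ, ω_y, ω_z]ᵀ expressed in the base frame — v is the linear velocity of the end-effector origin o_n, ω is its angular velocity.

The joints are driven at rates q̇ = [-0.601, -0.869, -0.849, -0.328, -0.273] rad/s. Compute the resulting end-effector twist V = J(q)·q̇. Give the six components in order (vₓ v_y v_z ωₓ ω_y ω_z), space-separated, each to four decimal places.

o_n = [1.2196, 0.7430, -0.6160]
J₁: ẑ×o_n = [-0.7430, 1.2196, 0.0000], ω = ẑ
J2: z=[0.8988, -0.4384, 0.0000] o=[0.1797, 0.3685, 0.1300] → [0.3270, 0.6705, 0.7924, 0.8988, -0.4384, 0.0000]
J3: z=[0.4253, 0.8721, -0.2419] o=[0.3476, 0.0740, -0.6365] → [0.1797, -0.2197, -0.4759, 0.4253, 0.8721, -0.2419]
J4: z=[0.2987, -0.3876, -0.8721] o=[0.3851, 0.6223, -0.8674] → [0.0078, -0.8029, 0.3595, 0.2987, -0.3876, -0.8721]
J5: z=[0.0089, -0.9126, 0.4087] o=[0.7668, 0.6743, -0.7598] → [-0.1593, 0.1838, 0.4138, 0.0089, -0.9126, 0.4087]
V = J·q̇ = [0.0507, -0.9160, -0.5155, -1.2426, 0.0168, -0.2211]

0.0507 -0.9160 -0.5155 -1.2426 0.0168 -0.2211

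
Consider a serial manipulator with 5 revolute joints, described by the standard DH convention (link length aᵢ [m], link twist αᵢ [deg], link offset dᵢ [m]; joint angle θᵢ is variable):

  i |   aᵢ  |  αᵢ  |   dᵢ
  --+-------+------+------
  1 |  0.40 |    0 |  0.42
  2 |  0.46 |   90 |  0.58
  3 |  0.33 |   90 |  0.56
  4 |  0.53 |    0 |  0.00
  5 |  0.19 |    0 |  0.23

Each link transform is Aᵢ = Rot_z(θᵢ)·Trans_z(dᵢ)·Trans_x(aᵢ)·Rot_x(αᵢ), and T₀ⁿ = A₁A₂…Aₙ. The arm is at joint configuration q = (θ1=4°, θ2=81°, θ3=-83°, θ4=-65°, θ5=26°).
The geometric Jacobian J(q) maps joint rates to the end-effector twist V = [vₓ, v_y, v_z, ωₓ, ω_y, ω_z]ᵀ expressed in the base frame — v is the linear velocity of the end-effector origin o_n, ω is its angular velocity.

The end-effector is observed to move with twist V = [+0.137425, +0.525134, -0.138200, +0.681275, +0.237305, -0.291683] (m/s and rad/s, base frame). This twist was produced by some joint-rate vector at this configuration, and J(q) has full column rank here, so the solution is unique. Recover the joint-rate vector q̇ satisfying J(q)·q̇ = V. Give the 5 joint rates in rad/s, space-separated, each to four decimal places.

o_n = [0.3869, 0.3474, 0.2756]
J₁: ẑ×o_n = [-0.3474, 0.3869, 0.0000], ω = ẑ
J2: z=[0.0000, 0.0000, 1.0000] o=[0.3990, 0.0279, 0.4200] → [-0.3195, -0.0121, 0.0000, 0.0000, 0.0000, 1.0000]
J3: z=[0.9962, -0.0872, 0.0000] o=[0.4391, 0.4862, 1.0000] → [0.0631, 0.7217, -0.1428, 0.9962, -0.0872, 0.0000]
J4: z=[-0.0865, -0.9888, -0.1219] o=[1.0005, 0.4774, 0.6725] → [0.3766, 0.0404, -0.5954, -0.0865, -0.9888, -0.1219]
J5: z=[-0.0865, -0.9888, -0.1219] o=[0.5244, 0.5465, 0.4501] → [0.1484, 0.0016, -0.1187, -0.0865, -0.9888, -0.1219]
q̇ = J⁺·V = [0.1010, -0.4290, 0.6580, 0.1670, -0.4650]

0.1010 -0.4290 0.6580 0.1670 -0.4650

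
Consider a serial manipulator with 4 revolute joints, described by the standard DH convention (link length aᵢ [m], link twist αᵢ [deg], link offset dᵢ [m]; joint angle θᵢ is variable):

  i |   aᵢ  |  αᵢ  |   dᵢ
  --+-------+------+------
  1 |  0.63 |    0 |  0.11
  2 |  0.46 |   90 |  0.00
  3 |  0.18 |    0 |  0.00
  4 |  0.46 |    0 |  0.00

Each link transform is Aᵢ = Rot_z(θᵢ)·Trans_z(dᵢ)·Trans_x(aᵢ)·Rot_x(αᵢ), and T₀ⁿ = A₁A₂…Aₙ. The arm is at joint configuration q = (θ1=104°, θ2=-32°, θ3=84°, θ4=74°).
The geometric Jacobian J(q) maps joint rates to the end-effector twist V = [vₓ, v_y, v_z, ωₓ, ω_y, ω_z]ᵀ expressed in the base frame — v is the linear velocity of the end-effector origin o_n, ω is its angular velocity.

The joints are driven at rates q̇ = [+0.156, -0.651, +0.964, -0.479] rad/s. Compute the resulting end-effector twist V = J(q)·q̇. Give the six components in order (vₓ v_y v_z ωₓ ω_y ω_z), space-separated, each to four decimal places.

-0.1499 -0.2754 -0.1887 0.4613 -0.1499 -0.4950

o_n = [-0.1362, 0.6610, 0.4613]
J₁: ẑ×o_n = [-0.6610, -0.1362, 0.0000], ω = ẑ
J2: z=[0.0000, 0.0000, 1.0000] o=[-0.1524, 0.6113, 0.1100] → [-0.0498, 0.0162, 0.0000, 0.0000, 0.0000, 1.0000]
J3: z=[0.9511, -0.3090, 0.0000] o=[-0.0103, 1.0488, 0.1100] → [-0.1086, -0.3341, -0.4077, 0.9511, -0.3090, 0.0000]
J4: z=[0.9511, -0.3090, 0.0000] o=[-0.0044, 1.0667, 0.2890] → [-0.0532, -0.1639, -0.4265, 0.9511, -0.3090, 0.0000]
V = J·q̇ = [-0.1499, -0.2754, -0.1887, 0.4613, -0.1499, -0.4950]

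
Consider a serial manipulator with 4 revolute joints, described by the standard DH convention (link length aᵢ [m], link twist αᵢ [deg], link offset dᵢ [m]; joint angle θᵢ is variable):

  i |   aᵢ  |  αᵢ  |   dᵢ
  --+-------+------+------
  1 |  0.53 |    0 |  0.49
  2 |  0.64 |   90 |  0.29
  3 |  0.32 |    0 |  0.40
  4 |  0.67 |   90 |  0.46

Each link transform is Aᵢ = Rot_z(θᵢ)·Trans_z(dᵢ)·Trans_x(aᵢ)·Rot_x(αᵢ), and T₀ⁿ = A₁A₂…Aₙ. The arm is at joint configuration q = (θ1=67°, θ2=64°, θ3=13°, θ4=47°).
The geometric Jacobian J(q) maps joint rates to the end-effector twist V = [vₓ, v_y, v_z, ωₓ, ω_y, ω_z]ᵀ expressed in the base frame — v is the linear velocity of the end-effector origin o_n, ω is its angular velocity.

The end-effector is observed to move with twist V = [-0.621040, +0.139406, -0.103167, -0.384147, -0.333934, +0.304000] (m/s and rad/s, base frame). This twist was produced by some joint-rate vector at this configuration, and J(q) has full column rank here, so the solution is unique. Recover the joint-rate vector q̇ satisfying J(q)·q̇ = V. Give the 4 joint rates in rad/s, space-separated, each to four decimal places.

-0.0600 0.3640 0.2160 -0.7250

o_n = [0.0119, 2.0232, 1.4322]
J₁: ẑ×o_n = [-2.0232, 0.0119, 0.0000], ω = ẑ
J2: z=[0.0000, 0.0000, 1.0000] o=[0.2071, 0.4879, 0.4900] → [-1.5354, -0.1952, 0.0000, 0.0000, 0.0000, 1.0000]
J3: z=[0.7547, 0.6561, 0.0000] o=[-0.2128, 0.9709, 0.7800] → [0.4279, -0.4922, 0.6468, 0.7547, 0.6561, 0.0000]
J4: z=[0.7547, 0.6561, 0.0000] o=[-0.1155, 1.4686, 0.8520] → [0.3807, -0.4379, 0.3350, 0.7547, 0.6561, 0.0000]
q̇ = J⁺·V = [-0.0600, 0.3640, 0.2160, -0.7250]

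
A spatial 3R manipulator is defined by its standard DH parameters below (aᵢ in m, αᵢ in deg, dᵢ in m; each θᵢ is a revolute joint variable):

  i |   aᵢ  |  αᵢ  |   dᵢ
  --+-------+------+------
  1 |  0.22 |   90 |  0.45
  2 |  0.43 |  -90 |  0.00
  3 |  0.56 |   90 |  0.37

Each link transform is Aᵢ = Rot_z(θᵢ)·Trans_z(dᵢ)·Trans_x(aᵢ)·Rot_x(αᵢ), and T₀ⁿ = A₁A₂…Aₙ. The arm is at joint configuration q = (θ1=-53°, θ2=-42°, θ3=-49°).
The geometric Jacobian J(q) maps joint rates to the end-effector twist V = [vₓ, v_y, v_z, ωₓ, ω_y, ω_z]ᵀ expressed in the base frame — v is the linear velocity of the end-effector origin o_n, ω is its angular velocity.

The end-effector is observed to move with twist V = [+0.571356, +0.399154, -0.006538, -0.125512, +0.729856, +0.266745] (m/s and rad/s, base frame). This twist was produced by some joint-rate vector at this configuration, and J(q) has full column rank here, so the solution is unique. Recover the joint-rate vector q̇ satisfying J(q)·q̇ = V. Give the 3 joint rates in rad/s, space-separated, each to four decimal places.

o_n = [0.3005, -1.1010, 0.1914]
J₁: ẑ×o_n = [1.1010, 0.3005, -0.0000], ω = ẑ
J2: z=[-0.7986, -0.6018, 0.0000] o=[0.1324, -0.1757, 0.4500] → [0.1556, -0.2065, 0.8402, -0.7986, -0.6018, 0.0000]
J3: z=[0.4027, -0.5344, 0.7431] o=[0.3247, -0.4309, 0.1623] → [0.4824, -0.0297, -0.2828, 0.4027, -0.5344, 0.7431]
q̇ = J⁺·V = [0.9980, -0.3390, -0.9840]

0.9980 -0.3390 -0.9840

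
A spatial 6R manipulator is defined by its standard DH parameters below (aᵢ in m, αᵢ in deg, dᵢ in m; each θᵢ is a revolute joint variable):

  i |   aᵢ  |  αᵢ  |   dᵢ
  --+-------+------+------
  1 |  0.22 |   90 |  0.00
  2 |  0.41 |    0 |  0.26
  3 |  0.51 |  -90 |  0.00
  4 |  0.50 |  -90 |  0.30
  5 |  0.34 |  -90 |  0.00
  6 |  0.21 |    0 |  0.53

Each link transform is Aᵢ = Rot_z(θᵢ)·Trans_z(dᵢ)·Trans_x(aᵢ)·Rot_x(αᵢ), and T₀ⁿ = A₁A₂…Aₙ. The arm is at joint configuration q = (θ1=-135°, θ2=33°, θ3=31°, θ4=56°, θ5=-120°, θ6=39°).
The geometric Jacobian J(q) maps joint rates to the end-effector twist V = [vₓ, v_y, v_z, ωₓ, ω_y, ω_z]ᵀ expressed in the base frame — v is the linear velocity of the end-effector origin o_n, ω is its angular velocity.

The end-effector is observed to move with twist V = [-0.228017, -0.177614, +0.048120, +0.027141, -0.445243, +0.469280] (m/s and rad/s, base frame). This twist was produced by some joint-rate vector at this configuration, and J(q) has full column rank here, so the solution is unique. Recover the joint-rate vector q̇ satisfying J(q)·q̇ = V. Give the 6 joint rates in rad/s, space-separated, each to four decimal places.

o_n = [0.1013, -0.2559, 1.5744]
J₁: ẑ×o_n = [0.2559, 0.1013, -0.0000], ω = ẑ
J2: z=[-0.7071, 0.7071, 0.0000] o=[-0.1556, -0.1556, 0.0000] → [1.1133, 1.1133, -0.1106, -0.7071, 0.7071, 0.0000]
J3: z=[-0.7071, 0.7071, 0.0000] o=[-0.5826, -0.2149, 0.2233] → [0.9554, 0.9554, -0.4545, -0.7071, 0.7071, 0.0000]
J4: z=[0.6355, 0.6355, 0.4384] o=[-0.7406, -0.3729, 0.6817] → [0.5161, -0.1983, -0.4607, 0.6355, 0.6355, 0.4384]
J5: z=[0.6524, -0.1384, -0.7451] o=[-0.3435, -0.5621, 1.0645] → [0.1575, -0.6641, 0.2613, 0.6524, -0.1384, -0.7451]
J6: z=[0.6753, -0.3400, 0.6544] o=[-0.2266, -0.2458, 1.1081] → [-0.1519, -0.1003, 0.1046, 0.6753, -0.3400, 0.6544]
q̇ = J⁺·V = [0.7140, -0.8120, 0.7750, -0.4860, 0.2410, 0.2260]

0.7140 -0.8120 0.7750 -0.4860 0.2410 0.2260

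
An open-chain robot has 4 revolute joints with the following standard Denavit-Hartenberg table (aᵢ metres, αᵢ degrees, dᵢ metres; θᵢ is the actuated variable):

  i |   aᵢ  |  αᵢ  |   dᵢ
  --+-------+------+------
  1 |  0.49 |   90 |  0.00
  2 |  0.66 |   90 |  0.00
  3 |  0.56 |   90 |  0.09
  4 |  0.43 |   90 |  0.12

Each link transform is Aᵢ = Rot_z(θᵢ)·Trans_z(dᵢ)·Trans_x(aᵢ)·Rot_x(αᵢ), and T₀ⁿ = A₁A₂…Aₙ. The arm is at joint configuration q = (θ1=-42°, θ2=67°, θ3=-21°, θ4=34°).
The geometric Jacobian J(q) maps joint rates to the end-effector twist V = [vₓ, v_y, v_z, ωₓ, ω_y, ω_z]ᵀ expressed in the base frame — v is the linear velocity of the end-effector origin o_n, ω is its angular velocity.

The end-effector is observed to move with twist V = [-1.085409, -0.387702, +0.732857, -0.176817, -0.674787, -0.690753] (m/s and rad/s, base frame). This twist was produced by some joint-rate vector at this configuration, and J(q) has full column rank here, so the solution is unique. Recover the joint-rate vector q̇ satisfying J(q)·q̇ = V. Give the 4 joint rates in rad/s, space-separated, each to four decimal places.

-0.5210 0.7010 0.3610 0.0870

o_n = [1.3125, -0.5891, 1.2264]
J₁: ẑ×o_n = [0.5891, 1.3125, -0.0000], ω = ẑ
J2: z=[-0.6691, -0.7431, 0.0000] o=[0.3641, -0.3279, 0.0000] → [-0.9114, 0.8206, 0.8796, -0.6691, -0.7431, 0.0000]
J3: z=[0.6841, -0.6159, -0.3907] o=[0.5558, -0.5004, 0.6075] → [-0.4158, -0.7190, 0.4055, 0.6841, -0.6159, -0.3907]
J4: z=[0.5206, 0.7875, -0.3299] o=[0.9034, -0.5434, 1.0536] → [0.1210, -0.2249, -0.3459, 0.5206, 0.7875, -0.3299]
q̇ = J⁺·V = [-0.5210, 0.7010, 0.3610, 0.0870]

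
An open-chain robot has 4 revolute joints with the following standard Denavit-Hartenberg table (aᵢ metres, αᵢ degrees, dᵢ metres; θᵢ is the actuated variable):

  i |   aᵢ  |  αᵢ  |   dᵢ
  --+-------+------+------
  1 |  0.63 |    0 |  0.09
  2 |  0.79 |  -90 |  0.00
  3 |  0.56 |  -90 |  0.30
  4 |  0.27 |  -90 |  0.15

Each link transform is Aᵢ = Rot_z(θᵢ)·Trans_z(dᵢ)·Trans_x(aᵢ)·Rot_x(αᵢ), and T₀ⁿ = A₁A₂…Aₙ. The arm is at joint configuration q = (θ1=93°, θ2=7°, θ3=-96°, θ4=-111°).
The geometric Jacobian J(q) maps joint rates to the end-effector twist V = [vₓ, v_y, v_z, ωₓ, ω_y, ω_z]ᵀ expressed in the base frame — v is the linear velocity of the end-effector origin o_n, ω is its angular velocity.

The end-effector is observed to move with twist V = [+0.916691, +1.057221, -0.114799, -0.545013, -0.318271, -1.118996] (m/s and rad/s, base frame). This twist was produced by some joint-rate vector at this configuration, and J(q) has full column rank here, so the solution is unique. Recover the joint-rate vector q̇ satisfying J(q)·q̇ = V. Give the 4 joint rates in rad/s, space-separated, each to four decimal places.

o_n = [-0.7313, 1.4105, 0.5664]
J₁: ẑ×o_n = [-1.4105, -0.7313, 0.0000], ω = ẑ
J2: z=[0.0000, 0.0000, 1.0000] o=[-0.0330, 0.6291, 0.0900] → [-0.7814, -0.6984, 0.0000, 0.0000, 0.0000, 1.0000]
J3: z=[-0.9848, -0.1736, 0.0000] o=[-0.1702, 1.4071, 0.0900] → [-0.0827, 0.4691, -0.1008, -0.9848, -0.1736, 0.0000]
J4: z=[-0.1727, 0.9794, 0.1045] o=[-0.4554, 1.2974, 0.6469] → [-0.0907, -0.0427, 0.2507, -0.1727, 0.9794, 0.1045]
q̇ = J⁺·V = [-0.1420, -0.9540, 0.5920, -0.2200]

-0.1420 -0.9540 0.5920 -0.2200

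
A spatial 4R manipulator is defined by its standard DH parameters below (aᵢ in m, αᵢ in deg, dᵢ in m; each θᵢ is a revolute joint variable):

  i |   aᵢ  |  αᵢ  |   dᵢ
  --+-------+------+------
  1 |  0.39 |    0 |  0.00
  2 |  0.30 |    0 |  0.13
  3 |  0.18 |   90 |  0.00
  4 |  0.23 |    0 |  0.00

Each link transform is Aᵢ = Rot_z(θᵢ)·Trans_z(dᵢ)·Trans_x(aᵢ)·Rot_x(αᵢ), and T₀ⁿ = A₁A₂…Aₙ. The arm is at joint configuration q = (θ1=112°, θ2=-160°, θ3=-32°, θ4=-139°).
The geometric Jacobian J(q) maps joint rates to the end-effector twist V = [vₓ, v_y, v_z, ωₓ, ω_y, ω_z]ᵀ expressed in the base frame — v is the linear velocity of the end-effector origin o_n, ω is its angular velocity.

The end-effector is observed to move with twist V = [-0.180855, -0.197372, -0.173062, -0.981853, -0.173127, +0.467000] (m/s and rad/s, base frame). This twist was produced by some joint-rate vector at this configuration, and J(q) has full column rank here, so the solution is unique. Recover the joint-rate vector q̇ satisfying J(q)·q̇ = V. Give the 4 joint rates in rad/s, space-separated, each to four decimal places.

o_n = [0.0558, 0.1323, -0.0209]
J₁: ẑ×o_n = [-0.1323, 0.0558, 0.0000], ω = ẑ
J2: z=[0.0000, 0.0000, 1.0000] o=[-0.1461, 0.3616, 0.0000] → [0.2293, 0.2019, -0.0000, 0.0000, 0.0000, 1.0000]
J3: z=[0.0000, 0.0000, 1.0000] o=[0.0546, 0.1387, 0.1300] → [0.0063, 0.0011, -0.0000, 0.0000, 0.0000, 1.0000]
J4: z=[-0.9848, -0.1736, 0.0000] o=[0.0859, -0.0386, 0.1300] → [0.0262, -0.1486, -0.1736, -0.9848, -0.1736, 0.0000]
q̇ = J⁺·V = [0.7760, -0.4590, 0.1500, 0.9970]

0.7760 -0.4590 0.1500 0.9970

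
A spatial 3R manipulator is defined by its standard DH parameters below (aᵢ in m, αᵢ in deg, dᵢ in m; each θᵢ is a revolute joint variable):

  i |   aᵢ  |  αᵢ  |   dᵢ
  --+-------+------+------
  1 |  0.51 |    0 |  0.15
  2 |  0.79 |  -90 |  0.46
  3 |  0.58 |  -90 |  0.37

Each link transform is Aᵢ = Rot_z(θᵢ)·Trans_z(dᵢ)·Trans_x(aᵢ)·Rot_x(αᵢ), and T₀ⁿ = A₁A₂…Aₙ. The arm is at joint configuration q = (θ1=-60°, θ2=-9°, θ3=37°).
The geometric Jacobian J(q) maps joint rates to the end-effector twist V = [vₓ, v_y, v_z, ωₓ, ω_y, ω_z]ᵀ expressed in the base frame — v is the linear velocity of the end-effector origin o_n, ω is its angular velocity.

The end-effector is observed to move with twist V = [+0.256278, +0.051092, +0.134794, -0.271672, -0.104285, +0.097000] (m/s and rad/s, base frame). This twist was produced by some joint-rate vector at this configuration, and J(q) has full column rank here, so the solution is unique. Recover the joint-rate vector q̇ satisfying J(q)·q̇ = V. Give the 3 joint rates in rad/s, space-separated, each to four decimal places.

0.2700 -0.1730 -0.2910

o_n = [1.0495, -1.4790, 0.2609]
J₁: ẑ×o_n = [1.4790, 1.0495, -0.0000], ω = ẑ
J2: z=[0.0000, 0.0000, 1.0000] o=[0.2550, -0.4417, 0.1500] → [1.0374, 0.7945, -0.0000, 0.0000, 0.0000, 1.0000]
J3: z=[0.9336, 0.3584, 0.0000] o=[0.5381, -1.1792, 0.6100] → [-0.1251, 0.3259, -0.4632, 0.9336, 0.3584, 0.0000]
q̇ = J⁺·V = [0.2700, -0.1730, -0.2910]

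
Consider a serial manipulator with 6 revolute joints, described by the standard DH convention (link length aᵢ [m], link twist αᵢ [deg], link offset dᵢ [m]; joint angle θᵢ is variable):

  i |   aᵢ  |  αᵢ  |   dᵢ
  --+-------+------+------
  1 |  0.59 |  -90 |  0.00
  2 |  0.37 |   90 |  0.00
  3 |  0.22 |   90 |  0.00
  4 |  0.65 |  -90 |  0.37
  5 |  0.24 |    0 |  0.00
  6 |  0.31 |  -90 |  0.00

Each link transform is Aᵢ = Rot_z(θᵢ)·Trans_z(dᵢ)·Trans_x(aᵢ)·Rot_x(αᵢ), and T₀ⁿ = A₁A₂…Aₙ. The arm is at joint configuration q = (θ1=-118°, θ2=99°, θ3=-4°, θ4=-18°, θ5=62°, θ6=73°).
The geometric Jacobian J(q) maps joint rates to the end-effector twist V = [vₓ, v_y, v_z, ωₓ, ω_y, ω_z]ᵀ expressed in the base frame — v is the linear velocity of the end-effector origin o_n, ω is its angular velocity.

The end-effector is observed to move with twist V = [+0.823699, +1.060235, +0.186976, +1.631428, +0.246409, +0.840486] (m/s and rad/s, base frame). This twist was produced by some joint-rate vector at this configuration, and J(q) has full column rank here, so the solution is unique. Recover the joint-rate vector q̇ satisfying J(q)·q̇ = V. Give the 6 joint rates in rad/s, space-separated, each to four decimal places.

0.3950 0.9870 -0.0900 -0.3170 -0.0850 -0.9150

o_n = [-0.1092, -0.2257, -1.0694]
J₁: ẑ×o_n = [0.2257, -0.1092, 0.0000], ω = ẑ
J2: z=[0.8829, -0.4695, 0.0000] o=[-0.2770, -0.5209, 0.0000] → [0.5021, 0.9442, 0.3394, 0.8829, -0.4695, 0.0000]
J3: z=[-0.4637, -0.8721, -0.1564] o=[-0.2498, -0.4698, -0.3654] → [0.6521, -0.3484, 0.0094, -0.4637, -0.8721, -0.1564]
J4: z=[-0.8859, 0.4587, 0.0689] o=[-0.2472, -0.4323, -0.5822] → [-0.2377, -0.4221, -0.2463, -0.8859, 0.4587, 0.0689]
J5: z=[-0.4374, -0.7767, -0.4532] o=[-0.4747, 0.0180, -1.1344] → [-0.1609, -0.1372, 0.3905, -0.4374, -0.7767, -0.4532]
J6: z=[-0.4374, -0.7767, -0.4532] o=[-0.2696, -0.0306, -1.2491] → [-0.2280, 0.0059, 0.2099, -0.4374, -0.7767, -0.4532]
q̇ = J⁺·V = [0.3950, 0.9870, -0.0900, -0.3170, -0.0850, -0.9150]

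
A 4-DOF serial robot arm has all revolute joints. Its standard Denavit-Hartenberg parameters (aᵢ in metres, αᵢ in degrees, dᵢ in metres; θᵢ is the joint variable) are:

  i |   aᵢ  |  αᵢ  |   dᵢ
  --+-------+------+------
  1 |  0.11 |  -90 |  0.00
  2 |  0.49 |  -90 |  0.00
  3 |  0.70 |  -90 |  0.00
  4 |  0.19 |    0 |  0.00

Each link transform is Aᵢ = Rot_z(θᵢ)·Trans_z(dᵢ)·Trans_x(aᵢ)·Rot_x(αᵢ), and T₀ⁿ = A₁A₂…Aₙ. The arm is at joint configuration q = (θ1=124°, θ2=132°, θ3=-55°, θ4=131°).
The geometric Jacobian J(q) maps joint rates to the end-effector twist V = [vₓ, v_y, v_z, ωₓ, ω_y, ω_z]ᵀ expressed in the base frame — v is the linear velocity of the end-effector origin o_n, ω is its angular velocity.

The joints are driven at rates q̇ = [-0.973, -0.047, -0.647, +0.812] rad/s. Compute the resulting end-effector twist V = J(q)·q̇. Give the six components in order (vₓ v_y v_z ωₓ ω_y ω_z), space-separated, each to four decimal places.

-0.7378 0.3047 0.3232 0.4051 0.3164 -1.9002

o_n = [-0.2050, -0.5389, -0.7053]
J₁: ẑ×o_n = [0.5389, -0.2050, 0.0000], ω = ẑ
J2: z=[-0.8290, -0.5592, 0.0000] o=[-0.0615, 0.0912, 0.0000] → [0.3944, -0.5847, 0.4421, -0.8290, -0.5592, 0.0000]
J3: z=[0.4156, -0.6161, 0.6691] o=[0.1218, -0.1806, -0.3641] → [0.4499, -0.0769, -0.3502, 0.4156, -0.6161, 0.6691]
J4: z=[0.7820, -0.1337, -0.6087] o=[-0.2033, -0.7240, -0.6625] → [0.1184, 0.0345, 0.1445, 0.7820, -0.1337, -0.6087]
V = J·q̇ = [-0.7378, 0.3047, 0.3232, 0.4051, 0.3164, -1.9002]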